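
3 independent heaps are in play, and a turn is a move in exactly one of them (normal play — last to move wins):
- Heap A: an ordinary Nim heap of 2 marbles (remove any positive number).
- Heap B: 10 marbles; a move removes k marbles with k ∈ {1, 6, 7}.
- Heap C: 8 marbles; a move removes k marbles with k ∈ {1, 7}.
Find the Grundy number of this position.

Heap A is a plain Nim heap of size 2, so its Grundy value is 2.
Build the Grundy sequence for heap B with g(k) = mex{g(k−s) : s ∈ {1, 6, 7}, s ≤ k}:
k:     0  1  2  3  4  5  6  7  8  9 10
g(k):  0  1  0  1  0  1  2  3  2  3  2
So g(10) = 2.
Grundy values for heap C (subtraction set {1, 7}):
g(0) = mex{} = 0
g(1) = mex{0} = 1
g(2) = mex{1} = 0
g(3) = mex{0} = 1
g(4) = mex{1} = 0
g(5) = mex{0} = 1
g(6) = mex{1} = 0
g(7) = mex{0} = 1
g(8) = mex{1} = 0
So g(8) = 0.
The value of a disjunctive sum is the nim-sum of the parts.
Combined value = 2 ⊕ 2 ⊕ 0 = 0.

0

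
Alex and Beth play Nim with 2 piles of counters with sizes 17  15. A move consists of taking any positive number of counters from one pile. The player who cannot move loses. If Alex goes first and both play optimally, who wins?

Compute the nim-sum pairwise:
17 ^ 15 = 30
The nim-sum is 30 ≠ 0, so this is an N-position: the player to move can win; Alex has a winning move.

Alex wins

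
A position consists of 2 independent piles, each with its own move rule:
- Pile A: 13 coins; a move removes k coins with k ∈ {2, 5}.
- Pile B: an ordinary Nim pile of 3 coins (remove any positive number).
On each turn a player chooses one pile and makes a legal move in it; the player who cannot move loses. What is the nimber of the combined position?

Grundy values for pile A (subtraction set {2, 5}):
k:     0  1  2  3  4  5  6  7  8  9 10 11 12 13
g(k):  0  0  1  1  0  2  1  0  0  1  1  0  2  1
So g(13) = 1.
Pile B is a plain Nim pile of size 3, so its Grundy value is 3.
The value of a disjunctive sum is the nim-sum of the parts.
Combined value = 1 XOR 3 = 2.

2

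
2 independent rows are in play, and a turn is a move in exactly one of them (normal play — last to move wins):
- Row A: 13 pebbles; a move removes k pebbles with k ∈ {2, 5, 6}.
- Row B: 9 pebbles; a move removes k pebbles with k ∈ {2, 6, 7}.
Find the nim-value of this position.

1

Grundy values for row A (subtraction set {2, 5, 6}):
g(0) = mex{} = 0
g(1) = mex{} = 0
g(2) = mex{0} = 1
g(3) = mex{0} = 1
g(4) = mex{1} = 0
g(5) = mex{0,1} = 2
g(6) = mex{0} = 1
g(7) = mex{0,1,2} = 3
g(8) = mex{1} = 0
g(9) = mex{0,1,3} = 2
g(10) = mex{0,2} = 1
g(11) = mex{1,2} = 0
g(12) = mex{1,3} = 0
g(13) = mex{0,3} = 1
So g(13) = 1.
For row B, compute g(0), g(1), … with moves {2, 6, 7}:
g(0) = mex{} = 0
g(1) = mex{} = 0
g(2) = mex{0} = 1
g(3) = mex{0} = 1
g(4) = mex{1} = 0
g(5) = mex{1} = 0
g(6) = mex{0} = 1
g(7) = mex{0} = 1
g(8) = mex{0,1} = 2
g(9) = mex{1} = 0
So g(9) = 0.
By the Sprague-Grundy theorem, the Grundy value of a sum of independent games is the XOR of the component values.
Combined value = 1 XOR 0 = 1.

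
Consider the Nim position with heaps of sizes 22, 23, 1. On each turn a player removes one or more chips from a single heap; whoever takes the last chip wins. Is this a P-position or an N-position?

Write each in binary and XOR column by column:
  10110  (22)
  10111  (23)
  00001  (1)
  -----
  00000  (0)
The nim-sum is 0, so this is a P-position: the player to move is in a losing position under optimal play.

P-position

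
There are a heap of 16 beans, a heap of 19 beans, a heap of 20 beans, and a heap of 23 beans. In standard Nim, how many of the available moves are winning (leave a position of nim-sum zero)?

0

Write each in binary and XOR column by column:
  10000  (16)
  10011  (19)
  10100  (20)
  10111  (23)
  -----
  00000  (0)
The nim-sum is already 0, so every move leaves a nonzero nim-sum — there are no winning moves.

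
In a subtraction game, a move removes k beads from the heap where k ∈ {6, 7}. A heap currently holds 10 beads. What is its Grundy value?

1

Build the Grundy sequence with g(k) = mex{g(k−s) : s ∈ {6, 7}, s ≤ k}:
g(0) = mex{} = 0
g(1) = mex{} = 0
g(2) = mex{} = 0
g(3) = mex{} = 0
g(4) = mex{} = 0
g(5) = mex{} = 0
g(6) = mex{0} = 1
g(7) = mex{0} = 1
g(8) = mex{0} = 1
g(9) = mex{0} = 1
g(10) = mex{0} = 1
So g(10) = 1.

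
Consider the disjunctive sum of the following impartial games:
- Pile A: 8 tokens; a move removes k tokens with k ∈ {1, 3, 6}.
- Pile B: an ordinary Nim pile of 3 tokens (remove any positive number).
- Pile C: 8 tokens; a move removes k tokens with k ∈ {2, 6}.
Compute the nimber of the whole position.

For pile A, compute g(0), g(1), … with moves {1, 3, 6}:
k:     0  1  2  3  4  5  6  7  8
g(k):  0  1  0  1  0  1  2  3  2
So g(8) = 2.
Pile B is a plain Nim pile of size 3, so its Grundy value is 3.
For pile C, compute g(0), g(1), … with moves {2, 6}:
g(0) = mex{} = 0
g(1) = mex{} = 0
g(2) = mex{0} = 1
g(3) = mex{0} = 1
g(4) = mex{1} = 0
g(5) = mex{1} = 0
g(6) = mex{0} = 1
g(7) = mex{0} = 1
g(8) = mex{1} = 0
So g(8) = 0.
The value of a disjunctive sum is the nim-sum of the parts.
Combined value = 2 ⊕ 3 ⊕ 0 = 1.

1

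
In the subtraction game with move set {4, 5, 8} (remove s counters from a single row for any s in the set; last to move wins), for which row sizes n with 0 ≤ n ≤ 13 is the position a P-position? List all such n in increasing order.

0, 1, 2, 3, 12, 13

Grundy values for subtraction set {4, 5, 8}:
k:     0  1  2  3  4  5  6  7  8  9 10 11 12 13
g(k):  0  0  0  0  1  1  1  1  2  2  2  2  0  0
The P-positions (g = 0) in 0..13 are 0, 1, 2, 3, 12, 13.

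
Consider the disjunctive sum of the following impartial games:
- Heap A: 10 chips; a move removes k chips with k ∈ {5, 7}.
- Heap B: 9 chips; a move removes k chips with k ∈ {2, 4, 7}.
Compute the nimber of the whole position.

2

For heap A, compute g(0), g(1), … with moves {5, 7}:
k:     0  1  2  3  4  5  6  7  8  9 10
g(k):  0  0  0  0  0  1  1  1  1  1  2
So g(10) = 2.
Build the Grundy sequence for heap B with g(k) = mex{g(k−s) : s ∈ {2, 4, 7}, s ≤ k}:
k:     0  1  2  3  4  5  6  7  8  9
g(k):  0  0  1  1  2  2  0  3  1  0
So g(9) = 0.
By the Sprague-Grundy theorem, the Grundy value of a sum of independent games is the XOR of the component values.
Combined value = 2 XOR 0 = 2.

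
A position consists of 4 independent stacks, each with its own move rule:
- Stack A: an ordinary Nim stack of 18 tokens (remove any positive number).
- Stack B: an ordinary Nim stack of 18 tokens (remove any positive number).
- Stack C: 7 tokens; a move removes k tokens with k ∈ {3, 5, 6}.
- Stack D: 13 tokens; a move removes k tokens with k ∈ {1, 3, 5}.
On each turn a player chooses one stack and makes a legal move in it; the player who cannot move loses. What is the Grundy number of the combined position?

Stack A is a plain Nim stack of size 18, so its Grundy value is 18.
Stack B is a plain Nim stack of size 18, so its Grundy value is 18.
Build the Grundy sequence for stack C with g(k) = mex{g(k−s) : s ∈ {3, 5, 6}, s ≤ k}:
k:     0  1  2  3  4  5  6  7
g(k):  0  0  0  1  1  1  2  2
So g(7) = 2.
Grundy values for stack D (subtraction set {1, 3, 5}):
g(0) = mex{} = 0
g(1) = mex{0} = 1
g(2) = mex{1} = 0
g(3) = mex{0} = 1
g(4) = mex{1} = 0
g(5) = mex{0} = 1
g(6) = mex{1} = 0
g(7) = mex{0} = 1
g(8) = mex{1} = 0
g(9) = mex{0} = 1
g(10) = mex{1} = 0
g(11) = mex{0} = 1
g(12) = mex{1} = 0
g(13) = mex{0} = 1
So g(13) = 1.
The value of a disjunctive sum is the nim-sum of the parts.
Combined value = 18 ⊕ 18 ⊕ 2 ⊕ 1 = 3.

3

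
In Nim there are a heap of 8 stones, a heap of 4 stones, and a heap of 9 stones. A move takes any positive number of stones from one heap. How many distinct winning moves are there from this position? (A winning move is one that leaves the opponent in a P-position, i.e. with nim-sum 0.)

1

Bitwise XOR of the heap sizes:
  1000  (8)
  0100  (4)
  1001  (9)
  ----
  0101  (5)
The overall nim-sum is X = 5. A heap of size p has a winning move iff p XOR X < p (reduce it to p XOR X).
  8: 8 XOR 5 = 13 ≥ 8 — no move.
  4: 4 XOR 5 = 1 < 4 — winning move (to 1).
  9: 9 XOR 5 = 12 ≥ 9 — no move.
That gives 1 winning move.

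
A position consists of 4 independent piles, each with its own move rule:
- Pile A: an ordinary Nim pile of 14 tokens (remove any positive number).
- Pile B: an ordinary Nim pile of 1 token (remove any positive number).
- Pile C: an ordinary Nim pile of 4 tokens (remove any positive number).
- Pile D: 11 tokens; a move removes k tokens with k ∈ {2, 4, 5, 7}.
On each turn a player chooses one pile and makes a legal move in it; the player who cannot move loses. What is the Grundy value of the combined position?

10

Pile A is a plain Nim pile of size 14, so its Grundy value is 14.
Pile B is a plain Nim pile of size 1, so its Grundy value is 1.
Pile C is a plain Nim pile of size 4, so its Grundy value is 4.
Grundy values for pile D (subtraction set {2, 4, 5, 7}):
g(0) = mex{} = 0
g(1) = mex{} = 0
g(2) = mex{0} = 1
g(3) = mex{0} = 1
g(4) = mex{0,1} = 2
g(5) = mex{0,1} = 2
g(6) = mex{0,1,2} = 3
g(7) = mex{0,1,2} = 3
g(8) = mex{0,1,2,3} = 4
g(9) = mex{1,2,3} = 0
g(10) = mex{1,2,3,4} = 0
g(11) = mex{0,2,3} = 1
So g(11) = 1.
By the Sprague-Grundy theorem, the Grundy value of a sum of independent games is the XOR of the component values.
Combined value = 14 XOR 1 XOR 4 XOR 1 = 10.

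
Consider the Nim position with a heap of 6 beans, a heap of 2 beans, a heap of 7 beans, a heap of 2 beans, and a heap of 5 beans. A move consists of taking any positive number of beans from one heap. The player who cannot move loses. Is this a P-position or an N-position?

Write each in binary and XOR column by column:
  110  (6)
  010  (2)
  111  (7)
  010  (2)
  101  (5)
  ---
  100  (4)
The nim-sum is 4 ≠ 0, so this is an N-position: the player to move can win.

N-position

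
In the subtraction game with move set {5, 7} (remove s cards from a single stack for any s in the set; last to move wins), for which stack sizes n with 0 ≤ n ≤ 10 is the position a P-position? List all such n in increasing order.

0, 1, 2, 3, 4

Grundy values for subtraction set {5, 7}:
g(0) = mex{} = 0
g(1) = mex{} = 0
g(2) = mex{} = 0
g(3) = mex{} = 0
g(4) = mex{} = 0
g(5) = mex{0} = 1
g(6) = mex{0} = 1
g(7) = mex{0} = 1
g(8) = mex{0} = 1
g(9) = mex{0} = 1
g(10) = mex{0,1} = 2
The P-positions (g = 0) in 0..10 are 0, 1, 2, 3, 4.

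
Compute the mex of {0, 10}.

0 is in the set but 1 is not, so the mex is 1.

1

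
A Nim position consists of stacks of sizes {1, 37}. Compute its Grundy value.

Nim-sum: 1 ⊕ 37 = 36.

36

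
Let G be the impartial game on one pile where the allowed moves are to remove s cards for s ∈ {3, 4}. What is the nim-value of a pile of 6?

Compute g(0), g(1), … for moves {3, 4}:
k:     0  1  2  3  4  5  6
g(k):  0  0  0  1  1  1  2
So g(6) = 2.

2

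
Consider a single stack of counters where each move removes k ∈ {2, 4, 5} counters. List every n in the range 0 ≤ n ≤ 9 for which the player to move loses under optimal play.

Build the Grundy sequence with g(k) = mex{g(k−s) : s ∈ {2, 4, 5}, s ≤ k}:
g(0) = mex{} = 0
g(1) = mex{} = 0
g(2) = mex{0} = 1
g(3) = mex{0} = 1
g(4) = mex{0,1} = 2
g(5) = mex{0,1} = 2
g(6) = mex{0,1,2} = 3
g(7) = mex{1,2} = 0
g(8) = mex{1,2,3} = 0
g(9) = mex{0,2} = 1
The P-positions (g = 0) in 0..9 are 0, 1, 7, 8.

0, 1, 7, 8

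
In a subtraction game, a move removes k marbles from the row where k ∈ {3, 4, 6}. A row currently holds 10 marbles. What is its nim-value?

0

Compute g(0), g(1), … for moves {3, 4, 6}:
g(0) = mex{} = 0
g(1) = mex{} = 0
g(2) = mex{} = 0
g(3) = mex{0} = 1
g(4) = mex{0} = 1
g(5) = mex{0} = 1
g(6) = mex{0,1} = 2
g(7) = mex{0,1} = 2
g(8) = mex{0,1} = 2
g(9) = mex{1,2} = 0
g(10) = mex{1,2} = 0
So g(10) = 0.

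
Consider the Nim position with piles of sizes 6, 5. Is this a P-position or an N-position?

Write each in binary and XOR column by column:
  110  (6)
  101  (5)
  ---
  011  (3)
The nim-sum is 3 ≠ 0, so this is an N-position: the player to move can win.

N-position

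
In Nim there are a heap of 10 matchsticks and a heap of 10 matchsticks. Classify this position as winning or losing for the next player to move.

Losing position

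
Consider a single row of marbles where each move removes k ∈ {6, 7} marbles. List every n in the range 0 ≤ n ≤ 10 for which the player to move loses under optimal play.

Compute g(0), g(1), … for moves {6, 7}:
k:     0  1  2  3  4  5  6  7  8  9 10
g(k):  0  0  0  0  0  0  1  1  1  1  1
The P-positions (g = 0) in 0..10 are 0, 1, 2, 3, 4, 5.

0, 1, 2, 3, 4, 5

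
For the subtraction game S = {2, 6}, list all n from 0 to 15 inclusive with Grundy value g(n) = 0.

0, 1, 4, 5, 8, 9, 12, 13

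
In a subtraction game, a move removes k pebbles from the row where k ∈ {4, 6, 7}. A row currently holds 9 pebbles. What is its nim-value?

Grundy values for subtraction set {4, 6, 7}:
g(0) = mex{} = 0
g(1) = mex{} = 0
g(2) = mex{} = 0
g(3) = mex{} = 0
g(4) = mex{0} = 1
g(5) = mex{0} = 1
g(6) = mex{0} = 1
g(7) = mex{0} = 1
g(8) = mex{0,1} = 2
g(9) = mex{0,1} = 2
So g(9) = 2.

2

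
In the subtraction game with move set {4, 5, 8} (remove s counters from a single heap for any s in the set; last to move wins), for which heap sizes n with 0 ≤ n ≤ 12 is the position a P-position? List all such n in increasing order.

0, 1, 2, 3, 12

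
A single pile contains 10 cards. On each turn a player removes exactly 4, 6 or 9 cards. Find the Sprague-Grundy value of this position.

2

Compute g(0), g(1), … for moves {4, 6, 9}:
g(0) = mex{} = 0
g(1) = mex{} = 0
g(2) = mex{} = 0
g(3) = mex{} = 0
g(4) = mex{0} = 1
g(5) = mex{0} = 1
g(6) = mex{0} = 1
g(7) = mex{0} = 1
g(8) = mex{0,1} = 2
g(9) = mex{0,1} = 2
g(10) = mex{0,1} = 2
So g(10) = 2.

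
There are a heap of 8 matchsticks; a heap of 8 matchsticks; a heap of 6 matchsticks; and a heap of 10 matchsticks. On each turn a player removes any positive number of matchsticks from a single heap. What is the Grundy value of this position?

12

Nim-sum: 8 XOR 8 XOR 6 XOR 10 = 12.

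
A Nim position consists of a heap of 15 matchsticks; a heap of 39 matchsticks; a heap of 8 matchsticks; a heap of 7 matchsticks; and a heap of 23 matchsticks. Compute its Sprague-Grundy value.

48

Nim-sum: 15 XOR 39 XOR 8 XOR 7 XOR 23 = 48.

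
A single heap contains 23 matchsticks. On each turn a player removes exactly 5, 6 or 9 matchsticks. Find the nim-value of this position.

Grundy values for subtraction set {5, 6, 9}:
k:     0  1  2  3  4  5  6  7  8  9 10 11 12 13 14 15 16 17 18 19 20 21 22 23
g(k):  0  0  0  0  0  1  1  1  1  1  2  2  2  2  0  0  0  0  0  1  1  1  1  1
So g(23) = 1.

1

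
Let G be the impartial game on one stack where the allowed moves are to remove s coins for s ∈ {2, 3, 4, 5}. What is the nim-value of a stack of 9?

Compute g(0), g(1), … for moves {2, 3, 4, 5}:
g(0) = mex{} = 0
g(1) = mex{} = 0
g(2) = mex{0} = 1
g(3) = mex{0} = 1
g(4) = mex{0,1} = 2
g(5) = mex{0,1} = 2
g(6) = mex{0,1,2} = 3
g(7) = mex{1,2} = 0
g(8) = mex{1,2,3} = 0
g(9) = mex{0,2,3} = 1
So g(9) = 1.

1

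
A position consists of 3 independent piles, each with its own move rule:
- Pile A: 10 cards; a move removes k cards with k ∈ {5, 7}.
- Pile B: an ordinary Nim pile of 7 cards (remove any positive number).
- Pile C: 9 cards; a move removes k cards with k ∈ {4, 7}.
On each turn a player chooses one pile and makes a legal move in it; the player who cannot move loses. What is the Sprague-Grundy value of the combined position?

Grundy values for pile A (subtraction set {5, 7}):
g(0) = mex{} = 0
g(1) = mex{} = 0
g(2) = mex{} = 0
g(3) = mex{} = 0
g(4) = mex{} = 0
g(5) = mex{0} = 1
g(6) = mex{0} = 1
g(7) = mex{0} = 1
g(8) = mex{0} = 1
g(9) = mex{0} = 1
g(10) = mex{0,1} = 2
So g(10) = 2.
Pile B is a plain Nim pile of size 7, so its Grundy value is 7.
Grundy values for pile C (subtraction set {4, 7}):
k:     0  1  2  3  4  5  6  7  8  9
g(k):  0  0  0  0  1  1  1  1  2  2
So g(9) = 2.
The value of a disjunctive sum is the nim-sum of the parts.
Combined value = 2 XOR 7 XOR 2 = 7.

7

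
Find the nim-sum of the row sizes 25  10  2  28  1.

12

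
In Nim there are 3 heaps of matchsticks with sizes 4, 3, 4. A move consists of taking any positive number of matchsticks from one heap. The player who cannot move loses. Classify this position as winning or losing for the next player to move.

Compute the nim-sum pairwise:
4 ^ 3 = 7
7 ^ 4 = 3
The nim-sum is 3 ≠ 0, so this is an N-position: the player to move can win.

Winning position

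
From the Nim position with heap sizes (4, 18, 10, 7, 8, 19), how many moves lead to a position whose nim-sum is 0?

0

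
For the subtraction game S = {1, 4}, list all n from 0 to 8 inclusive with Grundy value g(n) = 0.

0, 2, 5, 7

Build the Grundy sequence with g(k) = mex{g(k−s) : s ∈ {1, 4}, s ≤ k}:
k:     0  1  2  3  4  5  6  7  8
g(k):  0  1  0  1  2  0  1  0  1
The P-positions (g = 0) in 0..8 are 0, 2, 5, 7.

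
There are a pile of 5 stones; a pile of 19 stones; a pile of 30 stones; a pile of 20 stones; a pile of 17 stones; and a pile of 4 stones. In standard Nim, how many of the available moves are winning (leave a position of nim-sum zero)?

1

Bitwise XOR of the heap sizes:
  00101  (5)
  10011  (19)
  11110  (30)
  10100  (20)
  10001  (17)
  00100  (4)
  -----
  01001  (9)
The overall nim-sum is X = 9. A pile of size p has a winning move iff p XOR X < p (reduce it to p XOR X).
  5: 5 XOR 9 = 12 ≥ 5 — no move.
  19: 19 XOR 9 = 26 ≥ 19 — no move.
  30: 30 XOR 9 = 23 < 30 — winning move (to 23).
  20: 20 XOR 9 = 29 ≥ 20 — no move.
  17: 17 XOR 9 = 24 ≥ 17 — no move.
  4: 4 XOR 9 = 13 ≥ 4 — no move.
That gives 1 winning move.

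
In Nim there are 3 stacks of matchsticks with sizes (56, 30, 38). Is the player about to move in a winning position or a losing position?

Losing position

Nim-sum: 56 ⊕ 30 ⊕ 38 = 0.
The nim-sum is 0, so this is a P-position: the player to move is in a losing position under optimal play.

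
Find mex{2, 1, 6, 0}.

3

The values 0, 1, 2 are all present; 3 is the first non-negative integer missing from the set.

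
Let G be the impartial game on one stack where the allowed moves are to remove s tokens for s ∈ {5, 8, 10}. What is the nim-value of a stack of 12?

Compute g(0), g(1), … for moves {5, 8, 10}:
g(0) = mex{} = 0
g(1) = mex{} = 0
g(2) = mex{} = 0
g(3) = mex{} = 0
g(4) = mex{} = 0
g(5) = mex{0} = 1
g(6) = mex{0} = 1
g(7) = mex{0} = 1
g(8) = mex{0} = 1
g(9) = mex{0} = 1
g(10) = mex{0,1} = 2
g(11) = mex{0,1} = 2
g(12) = mex{0,1} = 2
So g(12) = 2.

2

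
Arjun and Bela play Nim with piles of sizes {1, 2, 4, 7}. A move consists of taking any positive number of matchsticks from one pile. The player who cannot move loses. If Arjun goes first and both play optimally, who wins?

Bitwise XOR of the heap sizes:
  001  (1)
  010  (2)
  100  (4)
  111  (7)
  ---
  000  (0)
The nim-sum is 0, so this is a P-position: the player to move is in a losing position under optimal play; Arjun is about to move from it and so loses — Bela wins.

Bela wins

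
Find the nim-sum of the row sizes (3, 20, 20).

Compute the nim-sum pairwise:
3 XOR 20 = 23
23 XOR 20 = 3

3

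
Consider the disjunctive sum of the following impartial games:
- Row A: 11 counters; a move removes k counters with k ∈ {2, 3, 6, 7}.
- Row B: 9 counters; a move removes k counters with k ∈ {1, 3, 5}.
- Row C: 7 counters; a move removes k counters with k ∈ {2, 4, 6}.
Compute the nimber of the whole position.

3

Build the Grundy sequence for row A with g(k) = mex{g(k−s) : s ∈ {2, 3, 6, 7}, s ≤ k}:
k:     0  1  2  3  4  5  6  7  8  9 10 11
g(k):  0  0  1  1  2  0  3  1  2  0  0  1
So g(11) = 1.
For row B, compute g(0), g(1), … with moves {1, 3, 5}:
k:     0  1  2  3  4  5  6  7  8  9
g(k):  0  1  0  1  0  1  0  1  0  1
So g(9) = 1.
Grundy values for row C (subtraction set {2, 4, 6}):
g(0) = mex{} = 0
g(1) = mex{} = 0
g(2) = mex{0} = 1
g(3) = mex{0} = 1
g(4) = mex{0,1} = 2
g(5) = mex{0,1} = 2
g(6) = mex{0,1,2} = 3
g(7) = mex{0,1,2} = 3
So g(7) = 3.
The value of a disjunctive sum is the nim-sum of the parts.
Combined value = 1 XOR 1 XOR 3 = 3.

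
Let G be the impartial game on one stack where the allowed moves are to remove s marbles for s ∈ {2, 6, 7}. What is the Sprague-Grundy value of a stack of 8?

Compute g(0), g(1), … for moves {2, 6, 7}:
g(0) = mex{} = 0
g(1) = mex{} = 0
g(2) = mex{0} = 1
g(3) = mex{0} = 1
g(4) = mex{1} = 0
g(5) = mex{1} = 0
g(6) = mex{0} = 1
g(7) = mex{0} = 1
g(8) = mex{0,1} = 2
So g(8) = 2.

2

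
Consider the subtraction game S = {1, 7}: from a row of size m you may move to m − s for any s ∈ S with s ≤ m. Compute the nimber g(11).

1

Compute g(0), g(1), … for moves {1, 7}:
g(0) = mex{} = 0
g(1) = mex{0} = 1
g(2) = mex{1} = 0
g(3) = mex{0} = 1
g(4) = mex{1} = 0
g(5) = mex{0} = 1
g(6) = mex{1} = 0
g(7) = mex{0} = 1
g(8) = mex{1} = 0
g(9) = mex{0} = 1
g(10) = mex{1} = 0
g(11) = mex{0} = 1
So g(11) = 1.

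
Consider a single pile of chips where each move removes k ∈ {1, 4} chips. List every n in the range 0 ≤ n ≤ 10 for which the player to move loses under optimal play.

0, 2, 5, 7, 10

Grundy values for subtraction set {1, 4}:
g(0) = mex{} = 0
g(1) = mex{0} = 1
g(2) = mex{1} = 0
g(3) = mex{0} = 1
g(4) = mex{0,1} = 2
g(5) = mex{1,2} = 0
g(6) = mex{0} = 1
g(7) = mex{1} = 0
g(8) = mex{0,2} = 1
g(9) = mex{0,1} = 2
g(10) = mex{1,2} = 0
The P-positions (g = 0) in 0..10 are 0, 2, 5, 7, 10.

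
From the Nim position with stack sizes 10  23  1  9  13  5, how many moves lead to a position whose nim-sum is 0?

1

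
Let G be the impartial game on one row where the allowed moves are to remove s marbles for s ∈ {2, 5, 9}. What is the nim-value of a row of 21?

0

Build the Grundy sequence with g(k) = mex{g(k−s) : s ∈ {2, 5, 9}, s ≤ k}:
k:     0  1  2  3  4  5  6  7  8  9 10 11 12 13 14 15 16 17 18 19 20 21
g(k):  0  0  1  1  0  2  1  0  0  1  1  0  2  1  0  0  1  1  0  2  1  0
So g(21) = 0.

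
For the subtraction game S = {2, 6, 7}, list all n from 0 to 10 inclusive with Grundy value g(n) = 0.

0, 1, 4, 5, 9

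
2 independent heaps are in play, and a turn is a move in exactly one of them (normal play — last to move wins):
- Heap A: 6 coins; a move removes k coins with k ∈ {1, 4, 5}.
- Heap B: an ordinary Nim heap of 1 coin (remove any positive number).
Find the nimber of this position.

3

Build the Grundy sequence for heap A with g(k) = mex{g(k−s) : s ∈ {1, 4, 5}, s ≤ k}:
k:     0  1  2  3  4  5  6
g(k):  0  1  0  1  2  3  2
So g(6) = 2.
Heap B is a plain Nim heap of size 1, so its Grundy value is 1.
By the Sprague-Grundy theorem, the Grundy value of a sum of independent games is the XOR of the component values.
Combined value = 2 ⊕ 1 = 3.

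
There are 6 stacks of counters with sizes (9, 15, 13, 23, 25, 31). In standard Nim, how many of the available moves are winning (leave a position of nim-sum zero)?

Compute the nim-sum pairwise:
9 XOR 15 = 6
6 XOR 13 = 11
11 XOR 23 = 28
28 XOR 25 = 5
5 XOR 31 = 26
The overall nim-sum is X = 26. A stack of size p has a winning move iff p XOR X < p (reduce it to p XOR X).
  9: 9 XOR 26 = 19 ≥ 9 — no move.
  15: 15 XOR 26 = 21 ≥ 15 — no move.
  13: 13 XOR 26 = 23 ≥ 13 — no move.
  23: 23 XOR 26 = 13 < 23 — winning move (to 13).
  25: 25 XOR 26 = 3 < 25 — winning move (to 3).
  31: 31 XOR 26 = 5 < 31 — winning move (to 5).
That gives 3 winning moves.

3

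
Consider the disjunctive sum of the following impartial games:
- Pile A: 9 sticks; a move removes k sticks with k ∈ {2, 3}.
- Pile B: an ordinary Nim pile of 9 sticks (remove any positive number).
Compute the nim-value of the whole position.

11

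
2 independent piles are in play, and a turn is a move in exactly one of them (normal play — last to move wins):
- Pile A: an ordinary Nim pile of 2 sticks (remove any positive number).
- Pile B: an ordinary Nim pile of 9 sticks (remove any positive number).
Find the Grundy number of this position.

11

Pile A is a plain Nim pile of size 2, so its Grundy value is 2.
Pile B is a plain Nim pile of size 9, so its Grundy value is 9.
By the Sprague-Grundy theorem, the Grundy value of a sum of independent games is the XOR of the component values.
Combined value = 2 XOR 9 = 11.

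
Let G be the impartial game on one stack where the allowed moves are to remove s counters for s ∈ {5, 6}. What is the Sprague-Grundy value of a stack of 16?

1

Compute g(0), g(1), … for moves {5, 6}:
k:     0  1  2  3  4  5  6  7  8  9 10 11 12 13 14 15 16
g(k):  0  0  0  0  0  1  1  1  1  1  2  0  0  0  0  0  1
So g(16) = 1.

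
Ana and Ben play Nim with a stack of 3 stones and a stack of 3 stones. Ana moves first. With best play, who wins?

Ben wins

Write each in binary and XOR column by column:
  11  (3)
  11  (3)
  --
  00  (0)
The nim-sum is 0, so this is a P-position: the player to move is in a losing position under optimal play; Ana is about to move from it and so loses — Ben wins.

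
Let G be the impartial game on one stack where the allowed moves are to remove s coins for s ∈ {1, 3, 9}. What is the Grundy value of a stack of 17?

Grundy values for subtraction set {1, 3, 9}:
k:     0  1  2  3  4  5  6  7  8  9 10 11 12 13 14 15 16 17
g(k):  0  1  0  1  0  1  0  1  0  1  0  1  0  1  0  1  0  1
So g(17) = 1.

1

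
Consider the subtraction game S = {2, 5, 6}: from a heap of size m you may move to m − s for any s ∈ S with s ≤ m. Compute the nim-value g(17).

1

Grundy values for subtraction set {2, 5, 6}:
k:     0  1  2  3  4  5  6  7  8  9 10 11 12 13 14 15 16 17
g(k):  0  0  1  1  0  2  1  3  0  2  1  0  0  1  1  0  2  1
So g(17) = 1.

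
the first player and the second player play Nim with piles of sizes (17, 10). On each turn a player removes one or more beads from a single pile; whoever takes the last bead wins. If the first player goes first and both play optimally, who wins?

the first player wins

Compute the nim-sum pairwise:
17 ^ 10 = 27
The nim-sum is 27 ≠ 0, so this is an N-position: the player to move can win; the first player has a winning move.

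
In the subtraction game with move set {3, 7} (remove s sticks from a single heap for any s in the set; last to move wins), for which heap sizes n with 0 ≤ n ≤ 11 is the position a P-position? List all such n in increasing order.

0, 1, 2, 6, 10, 11

Build the Grundy sequence with g(k) = mex{g(k−s) : s ∈ {3, 7}, s ≤ k}:
k:     0  1  2  3  4  5  6  7  8  9 10 11
g(k):  0  0  0  1  1  1  0  2  2  1  0  0
The P-positions (g = 0) in 0..11 are 0, 1, 2, 6, 10, 11.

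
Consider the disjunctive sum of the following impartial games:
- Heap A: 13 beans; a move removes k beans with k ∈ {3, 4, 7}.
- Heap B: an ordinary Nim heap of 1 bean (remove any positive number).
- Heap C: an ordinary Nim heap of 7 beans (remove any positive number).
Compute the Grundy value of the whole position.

7

Grundy values for heap A (subtraction set {3, 4, 7}):
k:     0  1  2  3  4  5  6  7  8  9 10 11 12 13
g(k):  0  0  0  1  1  1  2  2  2  3  0  0  0  1
So g(13) = 1.
Heap B is a plain Nim heap of size 1, so its Grundy value is 1.
Heap C is a plain Nim heap of size 7, so its Grundy value is 7.
By the Sprague-Grundy theorem, the Grundy value of a sum of independent games is the XOR of the component values.
Combined value = 1 XOR 1 XOR 7 = 7.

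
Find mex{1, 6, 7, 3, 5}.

0 is not in the set, so the mex is 0.

0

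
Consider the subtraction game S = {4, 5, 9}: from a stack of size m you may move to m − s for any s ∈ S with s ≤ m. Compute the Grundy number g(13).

Build the Grundy sequence with g(k) = mex{g(k−s) : s ∈ {4, 5, 9}, s ≤ k}:
g(0) = mex{} = 0
g(1) = mex{} = 0
g(2) = mex{} = 0
g(3) = mex{} = 0
g(4) = mex{0} = 1
g(5) = mex{0} = 1
g(6) = mex{0} = 1
g(7) = mex{0} = 1
g(8) = mex{0,1} = 2
g(9) = mex{0,1} = 2
g(10) = mex{0,1} = 2
g(11) = mex{0,1} = 2
g(12) = mex{0,1,2} = 3
g(13) = mex{1,2} = 0
So g(13) = 0.

0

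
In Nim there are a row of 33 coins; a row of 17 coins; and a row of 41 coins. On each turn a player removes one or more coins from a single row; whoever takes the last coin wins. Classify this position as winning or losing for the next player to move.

Winning position

Compute the nim-sum pairwise:
33 ^ 17 = 48
48 ^ 41 = 25
The nim-sum is 25 ≠ 0, so this is an N-position: the player to move can win.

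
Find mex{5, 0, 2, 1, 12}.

3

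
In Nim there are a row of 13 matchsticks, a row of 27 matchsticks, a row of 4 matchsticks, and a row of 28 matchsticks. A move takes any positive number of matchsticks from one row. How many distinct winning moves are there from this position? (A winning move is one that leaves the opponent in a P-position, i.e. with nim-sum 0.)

Compute the nim-sum pairwise:
13 ⊕ 27 = 22
22 ⊕ 4 = 18
18 ⊕ 28 = 14
The overall nim-sum is X = 14. A row of size p has a winning move iff p XOR X < p (reduce it to p XOR X).
  13: 13 XOR 14 = 3 < 13 — winning move (to 3).
  27: 27 XOR 14 = 21 < 27 — winning move (to 21).
  4: 4 XOR 14 = 10 ≥ 4 — no move.
  28: 28 XOR 14 = 18 < 28 — winning move (to 18).
That gives 3 winning moves.

3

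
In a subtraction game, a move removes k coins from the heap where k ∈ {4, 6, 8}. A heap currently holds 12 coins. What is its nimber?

Build the Grundy sequence with g(k) = mex{g(k−s) : s ∈ {4, 6, 8}, s ≤ k}:
k:     0  1  2  3  4  5  6  7  8  9 10 11 12
g(k):  0  0  0  0  1  1  1  1  2  2  2  2  0
So g(12) = 0.

0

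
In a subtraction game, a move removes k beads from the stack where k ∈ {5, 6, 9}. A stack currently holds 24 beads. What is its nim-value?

Grundy values for subtraction set {5, 6, 9}:
k:     0  1  2  3  4  5  6  7  8  9 10 11 12 13 14 15 16 17 18 19 20 21 22 23 24
g(k):  0  0  0  0  0  1  1  1  1  1  2  2  2  2  0  0  0  0  0  1  1  1  1  1  2
So g(24) = 2.

2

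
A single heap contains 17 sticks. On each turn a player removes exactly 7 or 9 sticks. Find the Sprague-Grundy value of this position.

Grundy values for subtraction set {7, 9}:
k:     0  1  2  3  4  5  6  7  8  9 10 11 12 13 14 15 16 17
g(k):  0  0  0  0  0  0  0  1  1  1  1  1  1  1  2  2  0  0
So g(17) = 0.

0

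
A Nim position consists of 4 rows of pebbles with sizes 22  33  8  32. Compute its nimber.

In binary:
  010110  (22)
  100001  (33)
  001000  (8)
  100000  (32)
  ------
  011111  (31)

31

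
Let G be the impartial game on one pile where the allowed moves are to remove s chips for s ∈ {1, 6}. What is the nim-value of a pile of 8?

Grundy values for subtraction set {1, 6}:
k:     0  1  2  3  4  5  6  7  8
g(k):  0  1  0  1  0  1  2  0  1
So g(8) = 1.

1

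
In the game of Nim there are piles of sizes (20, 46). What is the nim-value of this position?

Nim-sum: 20 ^ 46 = 58.

58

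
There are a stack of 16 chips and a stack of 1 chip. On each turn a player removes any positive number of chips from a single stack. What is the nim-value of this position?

Compute the nim-sum pairwise:
16 ⊕ 1 = 17

17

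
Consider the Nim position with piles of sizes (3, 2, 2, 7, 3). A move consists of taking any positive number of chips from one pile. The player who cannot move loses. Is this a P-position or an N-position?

N-position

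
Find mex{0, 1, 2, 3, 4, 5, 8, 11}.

The values 0, 1, 2, 3, 4, 5 are all present; 6 is the first non-negative integer missing from the set.

6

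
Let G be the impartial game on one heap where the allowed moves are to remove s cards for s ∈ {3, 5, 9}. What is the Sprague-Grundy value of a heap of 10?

3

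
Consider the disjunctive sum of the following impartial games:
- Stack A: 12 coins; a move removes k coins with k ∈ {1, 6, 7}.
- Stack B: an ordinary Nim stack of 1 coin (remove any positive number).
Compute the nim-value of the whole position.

Grundy values for stack A (subtraction set {1, 6, 7}):
k:     0  1  2  3  4  5  6  7  8  9 10 11 12
g(k):  0  1  0  1  0  1  2  3  2  3  2  3  0
So g(12) = 0.
Stack B is a plain Nim stack of size 1, so its Grundy value is 1.
The value of a disjunctive sum is the nim-sum of the parts.
Combined value = 0 ⊕ 1 = 1.

1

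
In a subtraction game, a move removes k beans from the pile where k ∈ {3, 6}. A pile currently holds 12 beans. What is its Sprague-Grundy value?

Grundy values for subtraction set {3, 6}:
g(0) = mex{} = 0
g(1) = mex{} = 0
g(2) = mex{} = 0
g(3) = mex{0} = 1
g(4) = mex{0} = 1
g(5) = mex{0} = 1
g(6) = mex{0,1} = 2
g(7) = mex{0,1} = 2
g(8) = mex{0,1} = 2
g(9) = mex{1,2} = 0
g(10) = mex{1,2} = 0
g(11) = mex{1,2} = 0
g(12) = mex{0,2} = 1
So g(12) = 1.

1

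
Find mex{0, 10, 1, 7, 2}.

The values 0, 1, 2 are all present; 3 is the first non-negative integer missing from the set.

3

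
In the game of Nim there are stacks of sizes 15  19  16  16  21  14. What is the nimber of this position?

7

Compute the nim-sum pairwise:
15 XOR 19 = 28
28 XOR 16 = 12
12 XOR 16 = 28
28 XOR 21 = 9
9 XOR 14 = 7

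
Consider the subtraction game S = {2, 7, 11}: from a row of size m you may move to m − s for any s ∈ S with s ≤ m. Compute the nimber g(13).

Compute g(0), g(1), … for moves {2, 7, 11}:
g(0) = mex{} = 0
g(1) = mex{} = 0
g(2) = mex{0} = 1
g(3) = mex{0} = 1
g(4) = mex{1} = 0
g(5) = mex{1} = 0
g(6) = mex{0} = 1
g(7) = mex{0} = 1
g(8) = mex{0,1} = 2
g(9) = mex{1} = 0
g(10) = mex{1,2} = 0
g(11) = mex{0} = 1
g(12) = mex{0} = 1
g(13) = mex{1} = 0
So g(13) = 0.

0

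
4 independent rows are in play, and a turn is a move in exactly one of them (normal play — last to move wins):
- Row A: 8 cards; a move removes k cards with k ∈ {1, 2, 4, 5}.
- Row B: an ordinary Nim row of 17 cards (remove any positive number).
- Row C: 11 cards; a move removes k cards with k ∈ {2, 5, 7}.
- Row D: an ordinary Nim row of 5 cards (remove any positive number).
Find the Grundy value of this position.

Build the Grundy sequence for row A with g(k) = mex{g(k−s) : s ∈ {1, 2, 4, 5}, s ≤ k}:
k:     0  1  2  3  4  5  6  7  8
g(k):  0  1  2  0  1  2  0  1  2
So g(8) = 2.
Row B is a plain Nim row of size 17, so its Grundy value is 17.
Grundy values for row C (subtraction set {2, 5, 7}):
k:     0  1  2  3  4  5  6  7  8  9 10 11
g(k):  0  0  1  1  0  2  1  3  2  2  0  3
So g(11) = 3.
Row D is a plain Nim row of size 5, so its Grundy value is 5.
By the Sprague-Grundy theorem, the Grundy value of a sum of independent games is the XOR of the component values.
Combined value = 2 ⊕ 17 ⊕ 3 ⊕ 5 = 21.

21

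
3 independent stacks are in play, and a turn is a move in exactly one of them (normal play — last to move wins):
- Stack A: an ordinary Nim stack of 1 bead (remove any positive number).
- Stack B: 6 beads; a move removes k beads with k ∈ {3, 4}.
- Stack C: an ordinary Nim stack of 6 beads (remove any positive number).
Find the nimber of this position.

Stack A is a plain Nim stack of size 1, so its Grundy value is 1.
Build the Grundy sequence for stack B with g(k) = mex{g(k−s) : s ∈ {3, 4}, s ≤ k}:
k:     0  1  2  3  4  5  6
g(k):  0  0  0  1  1  1  2
So g(6) = 2.
Stack C is a plain Nim stack of size 6, so its Grundy value is 6.
The value of a disjunctive sum is the nim-sum of the parts.
Combined value = 1 XOR 2 XOR 6 = 5.

5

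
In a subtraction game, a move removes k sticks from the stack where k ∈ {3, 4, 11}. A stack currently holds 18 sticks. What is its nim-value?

Compute g(0), g(1), … for moves {3, 4, 11}:
k:     0  1  2  3  4  5  6  7  8  9 10 11 12 13 14 15 16 17 18
g(k):  0  0  0  1  1  1  2  0  0  0  1  1  1  2  0  0  0  1  1
So g(18) = 1.

1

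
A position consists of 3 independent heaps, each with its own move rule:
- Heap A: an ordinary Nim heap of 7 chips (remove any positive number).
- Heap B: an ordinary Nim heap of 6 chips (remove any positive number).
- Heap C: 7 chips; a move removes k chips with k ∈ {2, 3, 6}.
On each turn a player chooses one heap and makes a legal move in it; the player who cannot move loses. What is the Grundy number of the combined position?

Heap A is a plain Nim heap of size 7, so its Grundy value is 7.
Heap B is a plain Nim heap of size 6, so its Grundy value is 6.
Build the Grundy sequence for heap C with g(k) = mex{g(k−s) : s ∈ {2, 3, 6}, s ≤ k}:
k:     0  1  2  3  4  5  6  7
g(k):  0  0  1  1  2  0  3  1
So g(7) = 1.
The value of a disjunctive sum is the nim-sum of the parts.
Combined value = 7 ⊕ 6 ⊕ 1 = 0.

0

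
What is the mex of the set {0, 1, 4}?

2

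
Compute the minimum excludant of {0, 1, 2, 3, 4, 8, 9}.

5

The values 0, 1, 2, 3, 4 are all present; 5 is the first non-negative integer missing from the set.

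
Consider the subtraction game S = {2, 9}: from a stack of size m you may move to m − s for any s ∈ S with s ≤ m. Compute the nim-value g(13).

1

Grundy values for subtraction set {2, 9}:
g(0) = mex{} = 0
g(1) = mex{} = 0
g(2) = mex{0} = 1
g(3) = mex{0} = 1
g(4) = mex{1} = 0
g(5) = mex{1} = 0
g(6) = mex{0} = 1
g(7) = mex{0} = 1
g(8) = mex{1} = 0
g(9) = mex{0,1} = 2
g(10) = mex{0} = 1
g(11) = mex{1,2} = 0
g(12) = mex{1} = 0
g(13) = mex{0} = 1
So g(13) = 1.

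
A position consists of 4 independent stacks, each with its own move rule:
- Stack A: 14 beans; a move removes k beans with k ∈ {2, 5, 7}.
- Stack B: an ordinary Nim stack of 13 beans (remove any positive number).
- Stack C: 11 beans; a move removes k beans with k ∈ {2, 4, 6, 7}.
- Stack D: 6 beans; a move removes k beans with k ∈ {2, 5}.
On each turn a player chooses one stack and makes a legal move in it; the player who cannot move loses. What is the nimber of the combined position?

Build the Grundy sequence for stack A with g(k) = mex{g(k−s) : s ∈ {2, 5, 7}, s ≤ k}:
g(0) = mex{} = 0
g(1) = mex{} = 0
g(2) = mex{0} = 1
g(3) = mex{0} = 1
g(4) = mex{1} = 0
g(5) = mex{0,1} = 2
g(6) = mex{0} = 1
g(7) = mex{0,1,2} = 3
g(8) = mex{0,1} = 2
g(9) = mex{0,1,3} = 2
g(10) = mex{1,2} = 0
g(11) = mex{0,1,2} = 3
g(12) = mex{0,2,3} = 1
g(13) = mex{1,2,3} = 0
g(14) = mex{1,2,3} = 0
So g(14) = 0.
Stack B is a plain Nim stack of size 13, so its Grundy value is 13.
Build the Grundy sequence for stack C with g(k) = mex{g(k−s) : s ∈ {2, 4, 6, 7}, s ≤ k}:
g(0) = mex{} = 0
g(1) = mex{} = 0
g(2) = mex{0} = 1
g(3) = mex{0} = 1
g(4) = mex{0,1} = 2
g(5) = mex{0,1} = 2
g(6) = mex{0,1,2} = 3
g(7) = mex{0,1,2} = 3
g(8) = mex{0,1,2,3} = 4
g(9) = mex{1,2,3} = 0
g(10) = mex{1,2,3,4} = 0
g(11) = mex{0,2,3} = 1
So g(11) = 1.
Build the Grundy sequence for stack D with g(k) = mex{g(k−s) : s ∈ {2, 5}, s ≤ k}:
k:     0  1  2  3  4  5  6
g(k):  0  0  1  1  0  2  1
So g(6) = 1.
By the Sprague-Grundy theorem, the Grundy value of a sum of independent games is the XOR of the component values.
Combined value = 0 XOR 13 XOR 1 XOR 1 = 13.

13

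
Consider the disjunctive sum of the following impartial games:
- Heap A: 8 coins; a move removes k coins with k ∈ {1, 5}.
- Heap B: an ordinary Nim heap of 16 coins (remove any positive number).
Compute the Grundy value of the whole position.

Build the Grundy sequence for heap A with g(k) = mex{g(k−s) : s ∈ {1, 5}, s ≤ k}:
g(0) = mex{} = 0
g(1) = mex{0} = 1
g(2) = mex{1} = 0
g(3) = mex{0} = 1
g(4) = mex{1} = 0
g(5) = mex{0} = 1
g(6) = mex{1} = 0
g(7) = mex{0} = 1
g(8) = mex{1} = 0
So g(8) = 0.
Heap B is a plain Nim heap of size 16, so its Grundy value is 16.
The value of a disjunctive sum is the nim-sum of the parts.
Combined value = 0 XOR 16 = 16.

16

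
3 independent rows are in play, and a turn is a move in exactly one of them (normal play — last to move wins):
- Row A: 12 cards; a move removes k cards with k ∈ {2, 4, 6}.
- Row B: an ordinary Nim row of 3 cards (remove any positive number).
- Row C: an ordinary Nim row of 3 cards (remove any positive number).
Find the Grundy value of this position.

Build the Grundy sequence for row A with g(k) = mex{g(k−s) : s ∈ {2, 4, 6}, s ≤ k}:
k:     0  1  2  3  4  5  6  7  8  9 10 11 12
g(k):  0  0  1  1  2  2  3  3  0  0  1  1  2
So g(12) = 2.
Row B is a plain Nim row of size 3, so its Grundy value is 3.
Row C is a plain Nim row of size 3, so its Grundy value is 3.
By the Sprague-Grundy theorem, the Grundy value of a sum of independent games is the XOR of the component values.
Combined value = 2 ⊕ 3 ⊕ 3 = 2.

2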